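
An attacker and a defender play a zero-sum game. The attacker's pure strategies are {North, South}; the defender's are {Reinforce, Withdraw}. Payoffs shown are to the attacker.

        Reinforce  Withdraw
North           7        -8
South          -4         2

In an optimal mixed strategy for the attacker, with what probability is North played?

2/7

Row minima: North → -8, South → -4; maximin = -4.
Column maxima: Reinforce → 7, Withdraw → 2; minimax = 2.
-4 ≠ 2, so there is no saddle point; optimal play is mixed.
Let the attacker play North with probability p. Expected payoff against Reinforce: 7p + (-4)(1−p) = 11p − 4; against Withdraw: (-8)p + 2(1−p) = −10p + 2.
Setting these equal: 11p − 4 = −10p + 2 ⇒ 21p = 6 ⇒ p = 2/7, and the value is (11)·(2/7) − 4 = -6/7.
For the defender: with q = P(Reinforce), equating North's and South's payoffs gives 15q − 8 = −6q + 2 ⇒ q = 10/21.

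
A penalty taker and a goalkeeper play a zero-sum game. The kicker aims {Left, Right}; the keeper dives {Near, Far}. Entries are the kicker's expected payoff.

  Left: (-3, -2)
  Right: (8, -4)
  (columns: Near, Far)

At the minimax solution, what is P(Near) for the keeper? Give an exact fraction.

2/13

Row minima: Left → -3, Right → -4; maximin = -3.
Column maxima: Near → 8, Far → -2; minimax = -2.
-3 ≠ -2, so there is no saddle point; optimal play is mixed.
Let the kicker play Left with probability p. Expected payoff against Near: (-3)p + 8(1−p) = −11p + 8; against Far: (-2)p + (-4)(1−p) = 2p − 4.
Setting these equal: −11p + 8 = 2p − 4 ⇒ −13p = -12 ⇒ p = 12/13, and the value is (-11)·(12/13) + 8 = -28/13.
For the keeper: with q = P(Near), equating Left's and Right's payoffs gives −q − 2 = 12q − 4 ⇒ q = 2/13.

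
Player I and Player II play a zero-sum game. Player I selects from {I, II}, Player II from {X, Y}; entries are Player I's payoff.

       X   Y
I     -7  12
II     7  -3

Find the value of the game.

63/29

Row minima: I → -7, II → -3; maximin = -3.
Column maxima: X → 7, Y → 12; minimax = 7.
-3 ≠ 7, so there is no saddle point; optimal play is mixed.
Let Player I play I with probability p. Expected payoff against X: (-7)p + 7(1−p) = −14p + 7; against Y: 12p + (-3)(1−p) = 15p − 3.
Setting these equal: −14p + 7 = 15p − 3 ⇒ −29p = -10 ⇒ p = 10/29, and the value is (-14)·(10/29) + 7 = 63/29.
For Player II: with q = P(X), equating I's and II's payoffs gives −19q + 12 = 10q − 3 ⇒ q = 15/29.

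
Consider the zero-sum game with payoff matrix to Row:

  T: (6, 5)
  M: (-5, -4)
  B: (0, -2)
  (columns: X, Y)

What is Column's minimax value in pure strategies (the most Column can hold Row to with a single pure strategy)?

5

Column maxima: X → 6, Y → 5.
The smallest of these is 5.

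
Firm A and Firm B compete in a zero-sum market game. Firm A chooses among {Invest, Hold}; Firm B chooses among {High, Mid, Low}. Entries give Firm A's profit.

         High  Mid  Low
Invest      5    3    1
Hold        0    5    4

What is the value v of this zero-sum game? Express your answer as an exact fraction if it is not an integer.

5/2

Row minima: Invest → 1, Hold → 0; maximin = 1.
Column maxima: High → 5, Mid → 5, Low → 4; minimax = 4.
1 ≠ 4, so there is no saddle point; optimal play is mixed.
Mid is strictly dominated by Low (it gives Firm A strictly more in every row), so Firm B never plays it.
On the remaining 2×2 (Invest, Hold vs High, Low):
Let Firm A play Invest with probability p. Expected payoff against High: 5p + 0(1−p) = 5p; against Low: 1p + 4(1−p) = −3p + 4.
Setting these equal: 5p = −3p + 4 ⇒ 8p = 4 ⇒ p = 1/2, and the value is (5)·(1/2) = 5/2.
For Firm B: with q = P(High), equating Invest's and Hold's payoffs gives 4q + 1 = −4q + 4 ⇒ q = 3/8.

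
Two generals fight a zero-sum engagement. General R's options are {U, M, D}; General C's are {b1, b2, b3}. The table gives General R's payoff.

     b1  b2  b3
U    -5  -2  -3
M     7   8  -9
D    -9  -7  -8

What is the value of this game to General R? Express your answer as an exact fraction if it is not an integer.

-11/3

Row minima: U → -5, M → -9, D → -9; maximin = -5.
Column maxima: b1 → 7, b2 → 8, b3 → -3; minimax = -3.
-5 ≠ -3, so there is no saddle point; optimal play is mixed.
D is strictly dominated by U, so General R never plays it.
b2 is strictly dominated by b1 (it gives General R strictly more in every row), so General C never plays it.
On the remaining 2×2 (U, M vs b1, b3):
Let General R play U with probability p. Expected payoff against b1: (-5)p + 7(1−p) = −12p + 7; against b3: (-3)p + (-9)(1−p) = 6p − 9.
Setting these equal: −12p + 7 = 6p − 9 ⇒ −18p = -16 ⇒ p = 8/9, and the value is (-12)·(8/9) + 7 = -11/3.
For General C: with q = P(b1), equating U's and M's payoffs gives −2q − 3 = 16q − 9 ⇒ q = 1/3.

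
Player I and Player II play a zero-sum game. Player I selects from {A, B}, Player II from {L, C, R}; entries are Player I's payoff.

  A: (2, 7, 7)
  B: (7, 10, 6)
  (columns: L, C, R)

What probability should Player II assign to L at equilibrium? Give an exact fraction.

Row minima: A → 2, B → 6; maximin = 6.
Column maxima: L → 7, C → 10, R → 7; minimax = 7.
6 ≠ 7, so there is no saddle point; optimal play is mixed.
C is strictly dominated by L (it gives Player I strictly more in every row), so Player II never plays it.
On the remaining 2×2 (A, B vs L, R):
Let Player I play A with probability p. Expected payoff against L: 2p + 7(1−p) = −5p + 7; against R: 7p + 6(1−p) = p + 6.
Setting these equal: −5p + 7 = p + 6 ⇒ −6p = -1 ⇒ p = 1/6, and the value is (-5)·(1/6) + 7 = 37/6.
For Player II: with q = P(L), equating A's and B's payoffs gives −5q + 7 = q + 6 ⇒ q = 1/6.

1/6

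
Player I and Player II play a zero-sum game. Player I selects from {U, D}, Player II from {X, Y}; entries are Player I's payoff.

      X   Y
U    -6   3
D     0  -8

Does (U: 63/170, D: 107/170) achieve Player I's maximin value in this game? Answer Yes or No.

Against X this mix gives (63/170)·(-6) + (107/170)·0 = -189/85.
Against Y this mix gives (63/170)·3 + (107/170)·(-8) = -667/170.
Player II will play Y, holding Player I to -667/170. Shifting weight toward the row that does better against Y would raise this floor (the equalizing mix achieves -48/17 against both Y and X), so the proposed strategy is not optimal.

No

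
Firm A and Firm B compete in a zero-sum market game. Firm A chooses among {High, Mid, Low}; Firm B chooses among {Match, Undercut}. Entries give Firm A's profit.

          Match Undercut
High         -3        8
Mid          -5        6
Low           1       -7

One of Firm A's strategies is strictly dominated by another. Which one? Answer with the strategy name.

Mid

High gives a strictly higher payoff than Mid against every column: -3 > -5, 8 > 6.
So Mid is strictly dominated and Firm A never plays it.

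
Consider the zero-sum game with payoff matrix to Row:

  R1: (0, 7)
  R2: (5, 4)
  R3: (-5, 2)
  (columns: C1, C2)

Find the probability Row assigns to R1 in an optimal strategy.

Row minima: R1 → 0, R2 → 4, R3 → -5; maximin = 4.
Column maxima: C1 → 5, C2 → 7; minimax = 5.
4 ≠ 5, so there is no saddle point; optimal play is mixed.
R3 is strictly dominated by R1, so Row never plays it.
On the remaining 2×2 (R1, R2 vs C1, C2):
Let Row play R1 with probability p. Expected payoff against C1: 0p + 5(1−p) = −5p + 5; against C2: 7p + 4(1−p) = 3p + 4.
Setting these equal: −5p + 5 = 3p + 4 ⇒ −8p = -1 ⇒ p = 1/8, and the value is (-5)·(1/8) + 5 = 35/8.
For Column: with q = P(C1), equating R1's and R2's payoffs gives −7q + 7 = q + 4 ⇒ q = 3/8.

1/8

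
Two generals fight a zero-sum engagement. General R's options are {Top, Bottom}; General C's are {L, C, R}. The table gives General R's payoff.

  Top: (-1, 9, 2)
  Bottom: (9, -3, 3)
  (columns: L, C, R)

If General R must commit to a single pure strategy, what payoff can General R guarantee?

-1

Row minima: Top → -1, Bottom → -3.
The best of these is -1.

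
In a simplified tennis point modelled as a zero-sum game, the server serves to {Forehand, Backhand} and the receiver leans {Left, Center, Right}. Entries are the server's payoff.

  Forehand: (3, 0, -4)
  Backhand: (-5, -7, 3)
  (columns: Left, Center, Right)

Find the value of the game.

Row minima: Forehand → -4, Backhand → -7; maximin = -4.
Column maxima: Left → 3, Center → 0, Right → 3; minimax = 0.
-4 ≠ 0, so there is no saddle point; optimal play is mixed.
Left is strictly dominated by Center (it gives the server strictly more in every row), so the receiver never plays it.
On the remaining 2×2 (Forehand, Backhand vs Center, Right):
Let the server play Forehand with probability p. Expected payoff against Center: 0p + (-7)(1−p) = 7p − 7; against Right: (-4)p + 3(1−p) = −7p + 3.
Setting these equal: 7p − 7 = −7p + 3 ⇒ 14p = 10 ⇒ p = 5/7, and the value is (7)·(5/7) − 7 = -2.
For the receiver: with q = P(Center), equating Forehand's and Backhand's payoffs gives 4q − 4 = −10q + 3 ⇒ q = 1/2.

-2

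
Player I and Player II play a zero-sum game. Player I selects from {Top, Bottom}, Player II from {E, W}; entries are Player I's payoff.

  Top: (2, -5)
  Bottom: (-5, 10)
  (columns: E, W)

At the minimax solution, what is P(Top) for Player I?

15/22

Row minima: Top → -5, Bottom → -5; maximin = -5.
Column maxima: E → 2, W → 10; minimax = 2.
-5 ≠ 2, so there is no saddle point; optimal play is mixed.
Let Player I play Top with probability p. Expected payoff against E: 2p + (-5)(1−p) = 7p − 5; against W: (-5)p + 10(1−p) = −15p + 10.
Setting these equal: 7p − 5 = −15p + 10 ⇒ 22p = 15 ⇒ p = 15/22, and the value is (7)·(15/22) − 5 = -5/22.
For Player II: with q = P(E), equating Top's and Bottom's payoffs gives 7q − 5 = −15q + 10 ⇒ q = 15/22.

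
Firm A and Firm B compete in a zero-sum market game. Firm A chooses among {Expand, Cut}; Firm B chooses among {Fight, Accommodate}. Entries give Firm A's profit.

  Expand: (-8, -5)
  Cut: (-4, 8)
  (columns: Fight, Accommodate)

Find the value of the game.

-4

Row minima: Expand → -8, Cut → -4; maximin = -4.
Column maxima: Fight → -4, Accommodate → 8; minimax = -4.
Since maximin = minimax = -4, there is a saddle point and the value is -4.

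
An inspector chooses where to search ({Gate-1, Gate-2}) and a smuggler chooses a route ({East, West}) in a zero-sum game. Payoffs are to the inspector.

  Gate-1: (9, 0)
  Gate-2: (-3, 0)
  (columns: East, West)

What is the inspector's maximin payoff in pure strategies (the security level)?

Row minima: Gate-1 → 0, Gate-2 → -3.
The best of these is 0.

0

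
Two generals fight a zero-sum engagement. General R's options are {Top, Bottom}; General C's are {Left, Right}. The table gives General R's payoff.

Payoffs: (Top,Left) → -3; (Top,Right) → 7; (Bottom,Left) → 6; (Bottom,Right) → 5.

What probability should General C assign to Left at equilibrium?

2/11

Row minima: Top → -3, Bottom → 5; maximin = 5.
Column maxima: Left → 6, Right → 7; minimax = 6.
5 ≠ 6, so there is no saddle point; optimal play is mixed.
Let General R play Top with probability p. Expected payoff against Left: (-3)p + 6(1−p) = −9p + 6; against Right: 7p + 5(1−p) = 2p + 5.
Setting these equal: −9p + 6 = 2p + 5 ⇒ −11p = -1 ⇒ p = 1/11, and the value is (-9)·(1/11) + 6 = 57/11.
For General C: with q = P(Left), equating Top's and Bottom's payoffs gives −10q + 7 = q + 5 ⇒ q = 2/11.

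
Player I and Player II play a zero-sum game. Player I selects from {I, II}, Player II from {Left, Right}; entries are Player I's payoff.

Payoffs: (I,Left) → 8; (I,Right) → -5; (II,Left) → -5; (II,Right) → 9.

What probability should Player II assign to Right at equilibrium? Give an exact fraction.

13/27

Row minima: I → -5, II → -5; maximin = -5.
Column maxima: Left → 8, Right → 9; minimax = 8.
-5 ≠ 8, so there is no saddle point; optimal play is mixed.
Let Player I play I with probability p. Expected payoff against Left: 8p + (-5)(1−p) = 13p − 5; against Right: (-5)p + 9(1−p) = −14p + 9.
Setting these equal: 13p − 5 = −14p + 9 ⇒ 27p = 14 ⇒ p = 14/27, and the value is (13)·(14/27) − 5 = 47/27.
For Player II: with q = P(Left), equating I's and II's payoffs gives 13q − 5 = −14q + 9 ⇒ q = 14/27.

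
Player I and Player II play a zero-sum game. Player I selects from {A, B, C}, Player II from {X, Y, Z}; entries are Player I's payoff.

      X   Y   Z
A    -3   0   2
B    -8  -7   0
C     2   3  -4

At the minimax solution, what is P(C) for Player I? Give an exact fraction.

Row minima: A → -3, B → -8, C → -4; maximin = -3.
Column maxima: X → 2, Y → 3, Z → 2; minimax = 2.
-3 ≠ 2, so there is no saddle point; optimal play is mixed.
B is strictly dominated by A, so Player I never plays it.
Y is strictly dominated by X (it gives Player I strictly more in every row), so Player II never plays it.
On the remaining 2×2 (A, C vs X, Z):
Let Player I play A with probability p. Expected payoff against X: (-3)p + 2(1−p) = −5p + 2; against Z: 2p + (-4)(1−p) = 6p − 4.
Setting these equal: −5p + 2 = 6p − 4 ⇒ −11p = -6 ⇒ p = 6/11, and the value is (-5)·(6/11) + 2 = -8/11.
For Player II: with q = P(X), equating A's and C's payoffs gives −5q + 2 = 6q − 4 ⇒ q = 6/11.

5/11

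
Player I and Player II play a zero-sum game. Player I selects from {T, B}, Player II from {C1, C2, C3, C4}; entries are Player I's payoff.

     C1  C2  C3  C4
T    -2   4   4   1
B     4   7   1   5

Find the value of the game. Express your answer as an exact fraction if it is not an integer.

2

Row minima: T → -2, B → 1; maximin = 1.
Column maxima: C1 → 4, C2 → 7, C3 → 4, C4 → 5; minimax = 4.
1 ≠ 4, so there is no saddle point; optimal play is mixed.
C2 is strictly dominated by C1 (it gives Player I strictly more in every row), so Player II never plays it.
C4 is strictly dominated by C1 (it gives Player I strictly more in every row), so Player II never plays it.
On the remaining 2×2 (T, B vs C1, C3):
Let Player I play T with probability p. Expected payoff against C1: (-2)p + 4(1−p) = −6p + 4; against C3: 4p + 1(1−p) = 3p + 1.
Setting these equal: −6p + 4 = 3p + 1 ⇒ −9p = -3 ⇒ p = 1/3, and the value is (-6)·(1/3) + 4 = 2.
For Player II: with q = P(C1), equating T's and B's payoffs gives −6q + 4 = 3q + 1 ⇒ q = 1/3.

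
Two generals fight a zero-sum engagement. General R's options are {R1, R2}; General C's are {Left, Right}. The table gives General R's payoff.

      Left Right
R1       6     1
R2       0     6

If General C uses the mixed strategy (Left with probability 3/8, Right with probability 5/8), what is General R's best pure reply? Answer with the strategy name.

R2

Expected payoff of R1: (3/8)·6 + (5/8)·1 = 23/8.
Expected payoff of R2: (3/8)·0 + (5/8)·6 = 15/4.
The largest is 15/4, so General R's best response is R2.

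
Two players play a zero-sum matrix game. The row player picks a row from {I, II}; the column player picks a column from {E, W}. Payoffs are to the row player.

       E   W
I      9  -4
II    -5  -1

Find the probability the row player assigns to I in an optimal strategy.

Row minima: I → -4, II → -5; maximin = -4.
Column maxima: E → 9, W → -1; minimax = -1.
-4 ≠ -1, so there is no saddle point; optimal play is mixed.
Let the row player play I with probability p. Expected payoff against E: 9p + (-5)(1−p) = 14p − 5; against W: (-4)p + (-1)(1−p) = −3p − 1.
Setting these equal: 14p − 5 = −3p − 1 ⇒ 17p = 4 ⇒ p = 4/17, and the value is (14)·(4/17) − 5 = -29/17.
For the column player: with q = P(E), equating I's and II's payoffs gives 13q − 4 = −4q − 1 ⇒ q = 3/17.

4/17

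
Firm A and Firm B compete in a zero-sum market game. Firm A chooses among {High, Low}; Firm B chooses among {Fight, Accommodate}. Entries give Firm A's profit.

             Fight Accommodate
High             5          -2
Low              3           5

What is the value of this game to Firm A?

31/9

Row minima: High → -2, Low → 3; maximin = 3.
Column maxima: Fight → 5, Accommodate → 5; minimax = 5.
3 ≠ 5, so there is no saddle point; optimal play is mixed.
Let Firm A play High with probability p. Expected payoff against Fight: 5p + 3(1−p) = 2p + 3; against Accommodate: (-2)p + 5(1−p) = −7p + 5.
Setting these equal: 2p + 3 = −7p + 5 ⇒ 9p = 2 ⇒ p = 2/9, and the value is (2)·(2/9) + 3 = 31/9.
For Firm B: with q = P(Fight), equating High's and Low's payoffs gives 7q − 2 = −2q + 5 ⇒ q = 7/9.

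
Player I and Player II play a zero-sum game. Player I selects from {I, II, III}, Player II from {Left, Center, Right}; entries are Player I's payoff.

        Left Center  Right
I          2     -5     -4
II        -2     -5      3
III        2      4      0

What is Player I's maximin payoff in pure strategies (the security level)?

0

Row minima: I → -5, II → -5, III → 0.
The best of these is 0.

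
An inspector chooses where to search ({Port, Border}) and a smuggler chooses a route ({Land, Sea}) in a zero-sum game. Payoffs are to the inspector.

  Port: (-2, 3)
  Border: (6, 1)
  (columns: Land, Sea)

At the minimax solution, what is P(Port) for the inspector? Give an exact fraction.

1/2

Row minima: Port → -2, Border → 1; maximin = 1.
Column maxima: Land → 6, Sea → 3; minimax = 3.
1 ≠ 3, so there is no saddle point; optimal play is mixed.
Let the inspector play Port with probability p. Expected payoff against Land: (-2)p + 6(1−p) = −8p + 6; against Sea: 3p + 1(1−p) = 2p + 1.
Setting these equal: −8p + 6 = 2p + 1 ⇒ −10p = -5 ⇒ p = 1/2, and the value is (-8)·(1/2) + 6 = 2.
For the smuggler: with q = P(Land), equating Port's and Border's payoffs gives −5q + 3 = 5q + 1 ⇒ q = 1/5.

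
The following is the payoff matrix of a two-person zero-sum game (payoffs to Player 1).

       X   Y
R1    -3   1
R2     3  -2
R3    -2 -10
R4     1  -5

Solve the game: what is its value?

-1/3

Row minima: R1 → -3, R2 → -2, R3 → -10, R4 → -5; maximin = -2.
Column maxima: X → 3, Y → 1; minimax = 1.
-2 ≠ 1, so there is no saddle point; optimal play is mixed.
R3 is strictly dominated by R2, so Player 1 never plays it.
R4 is strictly dominated by R2, so Player 1 never plays it.
On the remaining 2×2 (R1, R2 vs X, Y):
Let Player 1 play R1 with probability p. Expected payoff against X: (-3)p + 3(1−p) = −6p + 3; against Y: 1p + (-2)(1−p) = 3p − 2.
Setting these equal: −6p + 3 = 3p − 2 ⇒ −9p = -5 ⇒ p = 5/9, and the value is (-6)·(5/9) + 3 = -1/3.
For Player 2: with q = P(X), equating R1's and R2's payoffs gives −4q + 1 = 5q − 2 ⇒ q = 1/3.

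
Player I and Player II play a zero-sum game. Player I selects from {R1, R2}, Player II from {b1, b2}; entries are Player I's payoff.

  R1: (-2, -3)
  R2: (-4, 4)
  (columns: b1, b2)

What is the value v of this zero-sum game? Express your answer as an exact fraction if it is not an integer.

-20/9

Row minima: R1 → -3, R2 → -4; maximin = -3.
Column maxima: b1 → -2, b2 → 4; minimax = -2.
-3 ≠ -2, so there is no saddle point; optimal play is mixed.
Let Player I play R1 with probability p. Expected payoff against b1: (-2)p + (-4)(1−p) = 2p − 4; against b2: (-3)p + 4(1−p) = −7p + 4.
Setting these equal: 2p − 4 = −7p + 4 ⇒ 9p = 8 ⇒ p = 8/9, and the value is (2)·(8/9) − 4 = -20/9.
For Player II: with q = P(b1), equating R1's and R2's payoffs gives q − 3 = −8q + 4 ⇒ q = 7/9.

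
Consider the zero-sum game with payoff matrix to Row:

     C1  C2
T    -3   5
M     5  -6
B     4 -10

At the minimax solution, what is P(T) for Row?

11/19

Row minima: T → -3, M → -6, B → -10; maximin = -3.
Column maxima: C1 → 5, C2 → 5; minimax = 5.
-3 ≠ 5, so there is no saddle point; optimal play is mixed.
B is strictly dominated by M, so Row never plays it.
On the remaining 2×2 (T, M vs C1, C2):
Let Row play T with probability p. Expected payoff against C1: (-3)p + 5(1−p) = −8p + 5; against C2: 5p + (-6)(1−p) = 11p − 6.
Setting these equal: −8p + 5 = 11p − 6 ⇒ −19p = -11 ⇒ p = 11/19, and the value is (-8)·(11/19) + 5 = 7/19.
For Column: with q = P(C1), equating T's and M's payoffs gives −8q + 5 = 11q − 6 ⇒ q = 11/19.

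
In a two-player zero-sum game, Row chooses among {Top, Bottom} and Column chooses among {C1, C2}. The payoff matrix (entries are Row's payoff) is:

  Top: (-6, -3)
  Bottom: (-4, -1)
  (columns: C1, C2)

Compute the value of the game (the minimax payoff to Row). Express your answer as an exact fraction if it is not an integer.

-4

Row minima: Top → -6, Bottom → -4; maximin = -4.
Column maxima: C1 → -4, C2 → -1; minimax = -4.
Since maximin = minimax = -4, there is a saddle point and the value is -4.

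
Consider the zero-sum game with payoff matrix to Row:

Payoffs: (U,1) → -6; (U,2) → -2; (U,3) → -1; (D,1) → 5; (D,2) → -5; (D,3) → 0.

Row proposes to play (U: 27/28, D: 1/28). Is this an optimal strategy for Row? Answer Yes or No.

No

Against 1 this mix gives (27/28)·(-6) + (1/28)·5 = -157/28.
Against 2 this mix gives (27/28)·(-2) + (1/28)·(-5) = -59/28.
Against 3 this mix gives (27/28)·(-1) + (1/28)·0 = -27/28.
Column will play 1, holding Row to -157/28. Shifting weight toward the row that does better against 1 would raise this floor (the equalizing mix achieves -20/7 against both 1 and 2), so the proposed strategy is not optimal.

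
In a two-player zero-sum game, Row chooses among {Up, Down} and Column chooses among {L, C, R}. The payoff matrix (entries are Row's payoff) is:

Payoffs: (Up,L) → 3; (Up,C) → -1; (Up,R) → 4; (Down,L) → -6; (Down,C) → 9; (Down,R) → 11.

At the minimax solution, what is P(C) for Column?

Row minima: Up → -1, Down → -6; maximin = -1.
Column maxima: L → 3, C → 9, R → 11; minimax = 3.
-1 ≠ 3, so there is no saddle point; optimal play is mixed.
R is strictly dominated by L (it gives Row strictly more in every row), so Column never plays it.
On the remaining 2×2 (Up, Down vs L, C):
Let Row play Up with probability p. Expected payoff against L: 3p + (-6)(1−p) = 9p − 6; against C: (-1)p + 9(1−p) = −10p + 9.
Setting these equal: 9p − 6 = −10p + 9 ⇒ 19p = 15 ⇒ p = 15/19, and the value is (9)·(15/19) − 6 = 21/19.
For Column: with q = P(L), equating Up's and Down's payoffs gives 4q − 1 = −15q + 9 ⇒ q = 10/19.

9/19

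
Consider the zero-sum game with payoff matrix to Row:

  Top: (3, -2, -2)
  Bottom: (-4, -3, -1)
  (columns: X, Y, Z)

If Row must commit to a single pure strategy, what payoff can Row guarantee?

-2

Row minima: Top → -2, Bottom → -4.
The best of these is -2.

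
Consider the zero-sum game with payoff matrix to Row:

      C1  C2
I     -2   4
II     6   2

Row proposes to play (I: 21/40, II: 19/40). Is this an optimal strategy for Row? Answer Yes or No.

Against C1 this mix gives (21/40)·(-2) + (19/40)·6 = 9/5.
Against C2 this mix gives (21/40)·4 + (19/40)·2 = 61/20.
Column will play C1, holding Row to 9/5. Shifting weight toward the row that does better against C1 would raise this floor (the equalizing mix achieves 14/5 against both C1 and C2), so the proposed strategy is not optimal.

No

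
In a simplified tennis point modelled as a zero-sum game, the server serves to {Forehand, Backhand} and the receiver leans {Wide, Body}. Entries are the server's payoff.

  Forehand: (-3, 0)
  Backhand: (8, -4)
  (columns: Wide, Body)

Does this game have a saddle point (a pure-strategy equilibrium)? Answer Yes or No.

No

Row minima: Forehand → -3, Backhand → -4; maximin = -3.
Column maxima: Wide → 8, Body → 0; minimax = 0.
-3 ≠ 0, so no pure-strategy equilibrium exists.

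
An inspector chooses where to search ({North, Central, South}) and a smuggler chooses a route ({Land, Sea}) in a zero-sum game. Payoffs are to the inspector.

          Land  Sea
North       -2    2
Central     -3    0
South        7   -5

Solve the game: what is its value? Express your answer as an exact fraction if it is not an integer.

Row minima: North → -2, Central → -3, South → -5; maximin = -2.
Column maxima: Land → 7, Sea → 2; minimax = 2.
-2 ≠ 2, so there is no saddle point; optimal play is mixed.
Central is strictly dominated by North, so the inspector never plays it.
On the remaining 2×2 (North, South vs Land, Sea):
Let the inspector play North with probability p. Expected payoff against Land: (-2)p + 7(1−p) = −9p + 7; against Sea: 2p + (-5)(1−p) = 7p − 5.
Setting these equal: −9p + 7 = 7p − 5 ⇒ −16p = -12 ⇒ p = 3/4, and the value is (-9)·(3/4) + 7 = 1/4.
For the smuggler: with q = P(Land), equating North's and South's payoffs gives −4q + 2 = 12q − 5 ⇒ q = 7/16.

1/4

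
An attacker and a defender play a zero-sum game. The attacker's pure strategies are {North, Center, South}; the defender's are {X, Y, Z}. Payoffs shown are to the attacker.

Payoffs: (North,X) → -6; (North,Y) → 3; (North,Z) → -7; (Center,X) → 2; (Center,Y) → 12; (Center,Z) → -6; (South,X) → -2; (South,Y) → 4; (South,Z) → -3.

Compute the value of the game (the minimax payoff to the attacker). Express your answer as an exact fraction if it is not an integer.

Row minima: North → -7, Center → -6, South → -3; maximin = -3.
Column maxima: X → 2, Y → 12, Z → -3; minimax = -3.
Since maximin = minimax = -3, there is a saddle point and the value is -3.

-3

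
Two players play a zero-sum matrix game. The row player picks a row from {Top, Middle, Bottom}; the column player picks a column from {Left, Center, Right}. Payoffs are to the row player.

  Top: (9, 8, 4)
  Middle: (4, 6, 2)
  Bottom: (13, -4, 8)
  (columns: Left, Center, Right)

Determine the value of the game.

5

Row minima: Top → 4, Middle → 2, Bottom → -4; maximin = 4.
Column maxima: Left → 13, Center → 8, Right → 8; minimax = 8.
4 ≠ 8, so there is no saddle point; optimal play is mixed.
Middle is strictly dominated by Top, so the row player never plays it.
With Middle eliminated, Left is strictly dominated by Center (it gives the row player strictly more in every remaining row), so the column player never plays it.
On the remaining 2×2 (Top, Bottom vs Center, Right):
Let the row player play Top with probability p. Expected payoff against Center: 8p + (-4)(1−p) = 12p − 4; against Right: 4p + 8(1−p) = −4p + 8.
Setting these equal: 12p − 4 = −4p + 8 ⇒ 16p = 12 ⇒ p = 3/4, and the value is (12)·(3/4) − 4 = 5.
For the column player: with q = P(Center), equating Top's and Bottom's payoffs gives 4q + 4 = −12q + 8 ⇒ q = 1/4.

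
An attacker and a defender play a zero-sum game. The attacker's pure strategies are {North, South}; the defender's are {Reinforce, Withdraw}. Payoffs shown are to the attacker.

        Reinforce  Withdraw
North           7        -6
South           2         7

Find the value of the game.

61/18

Row minima: North → -6, South → 2; maximin = 2.
Column maxima: Reinforce → 7, Withdraw → 7; minimax = 7.
2 ≠ 7, so there is no saddle point; optimal play is mixed.
Let the attacker play North with probability p. Expected payoff against Reinforce: 7p + 2(1−p) = 5p + 2; against Withdraw: (-6)p + 7(1−p) = −13p + 7.
Setting these equal: 5p + 2 = −13p + 7 ⇒ 18p = 5 ⇒ p = 5/18, and the value is (5)·(5/18) + 2 = 61/18.
For the defender: with q = P(Reinforce), equating North's and South's payoffs gives 13q − 6 = −5q + 7 ⇒ q = 13/18.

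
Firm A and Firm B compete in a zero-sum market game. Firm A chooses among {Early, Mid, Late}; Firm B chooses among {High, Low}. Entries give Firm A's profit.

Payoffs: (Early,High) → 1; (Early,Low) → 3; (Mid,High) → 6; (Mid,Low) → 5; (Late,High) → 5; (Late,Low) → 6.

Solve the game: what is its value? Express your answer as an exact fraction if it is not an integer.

11/2

Row minima: Early → 1, Mid → 5, Late → 5; maximin = 5.
Column maxima: High → 6, Low → 6; minimax = 6.
5 ≠ 6, so there is no saddle point; optimal play is mixed.
Early is strictly dominated by Mid, so Firm A never plays it.
On the remaining 2×2 (Mid, Late vs High, Low):
Let Firm A play Mid with probability p. Expected payoff against High: 6p + 5(1−p) = p + 5; against Low: 5p + 6(1−p) = −p + 6.
Setting these equal: p + 5 = −p + 6 ⇒ 2p = 1 ⇒ p = 1/2, and the value is (1)·(1/2) + 5 = 11/2.
For Firm B: with q = P(High), equating Mid's and Late's payoffs gives q + 5 = −q + 6 ⇒ q = 1/2.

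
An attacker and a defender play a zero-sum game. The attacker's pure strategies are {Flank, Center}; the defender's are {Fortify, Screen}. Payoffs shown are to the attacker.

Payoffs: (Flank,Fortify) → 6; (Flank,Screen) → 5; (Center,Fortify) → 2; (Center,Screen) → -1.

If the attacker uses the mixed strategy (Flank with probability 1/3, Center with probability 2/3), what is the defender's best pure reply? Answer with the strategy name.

Screen

If the defender plays Fortify, the attacker's expected payoff is (1/3)·6 + (2/3)·2 = 10/3.
If the defender plays Screen, the attacker's expected payoff is (1/3)·5 + (2/3)·(-1) = 1.
The defender minimizes the attacker's payoff; the smallest is 1, so the best response is Screen.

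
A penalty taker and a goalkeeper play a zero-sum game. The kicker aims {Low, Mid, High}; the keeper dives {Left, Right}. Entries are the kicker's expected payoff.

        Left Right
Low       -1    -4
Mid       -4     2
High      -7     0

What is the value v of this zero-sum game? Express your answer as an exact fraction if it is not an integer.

Row minima: Low → -4, Mid → -4, High → -7; maximin = -4.
Column maxima: Left → -1, Right → 2; minimax = -1.
-4 ≠ -1, so there is no saddle point; optimal play is mixed.
High is strictly dominated by Mid, so the kicker never plays it.
On the remaining 2×2 (Low, Mid vs Left, Right):
Let the kicker play Low with probability p. Expected payoff against Left: (-1)p + (-4)(1−p) = 3p − 4; against Right: (-4)p + 2(1−p) = −6p + 2.
Setting these equal: 3p − 4 = −6p + 2 ⇒ 9p = 6 ⇒ p = 2/3, and the value is (3)·(2/3) − 4 = -2.
For the keeper: with q = P(Left), equating Low's and Mid's payoffs gives 3q − 4 = −6q + 2 ⇒ q = 2/3.

-2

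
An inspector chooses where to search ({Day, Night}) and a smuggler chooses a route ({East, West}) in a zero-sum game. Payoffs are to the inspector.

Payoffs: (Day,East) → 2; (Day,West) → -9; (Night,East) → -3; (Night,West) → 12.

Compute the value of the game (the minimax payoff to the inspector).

-3/26

Row minima: Day → -9, Night → -3; maximin = -3.
Column maxima: East → 2, West → 12; minimax = 2.
-3 ≠ 2, so there is no saddle point; optimal play is mixed.
Let the inspector play Day with probability p. Expected payoff against East: 2p + (-3)(1−p) = 5p − 3; against West: (-9)p + 12(1−p) = −21p + 12.
Setting these equal: 5p − 3 = −21p + 12 ⇒ 26p = 15 ⇒ p = 15/26, and the value is (5)·(15/26) − 3 = -3/26.
For the smuggler: with q = P(East), equating Day's and Night's payoffs gives 11q − 9 = −15q + 12 ⇒ q = 21/26.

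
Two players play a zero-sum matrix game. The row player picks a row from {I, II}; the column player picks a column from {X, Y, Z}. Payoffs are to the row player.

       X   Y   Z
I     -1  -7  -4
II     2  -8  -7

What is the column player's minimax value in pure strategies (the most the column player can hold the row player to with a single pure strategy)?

-7

Column maxima: X → 2, Y → -7, Z → -4.
The smallest of these is -7.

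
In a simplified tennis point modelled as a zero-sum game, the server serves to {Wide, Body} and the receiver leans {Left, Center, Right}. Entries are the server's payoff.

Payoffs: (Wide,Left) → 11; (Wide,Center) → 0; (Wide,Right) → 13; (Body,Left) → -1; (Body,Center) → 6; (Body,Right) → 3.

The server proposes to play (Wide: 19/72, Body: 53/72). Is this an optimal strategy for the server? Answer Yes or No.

Against Left this mix gives (19/72)·11 + (53/72)·(-1) = 13/6.
Against Center this mix gives (19/72)·0 + (53/72)·6 = 53/12.
Against Right this mix gives (19/72)·13 + (53/72)·3 = 203/36.
The receiver will play Left, holding the server to 13/6. Shifting weight toward the row that does better against Left would raise this floor (the equalizing mix achieves 11/3 against both Left and Center), so the proposed strategy is not optimal.

No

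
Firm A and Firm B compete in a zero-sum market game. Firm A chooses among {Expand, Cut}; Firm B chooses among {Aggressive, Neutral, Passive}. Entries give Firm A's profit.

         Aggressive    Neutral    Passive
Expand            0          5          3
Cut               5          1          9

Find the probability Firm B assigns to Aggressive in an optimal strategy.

4/9

Row minima: Expand → 0, Cut → 1; maximin = 1.
Column maxima: Aggressive → 5, Neutral → 5, Passive → 9; minimax = 5.
1 ≠ 5, so there is no saddle point; optimal play is mixed.
Passive is strictly dominated by Aggressive (it gives Firm A strictly more in every row), so Firm B never plays it.
On the remaining 2×2 (Expand, Cut vs Aggressive, Neutral):
Let Firm A play Expand with probability p. Expected payoff against Aggressive: 0p + 5(1−p) = −5p + 5; against Neutral: 5p + 1(1−p) = 4p + 1.
Setting these equal: −5p + 5 = 4p + 1 ⇒ −9p = -4 ⇒ p = 4/9, and the value is (-5)·(4/9) + 5 = 25/9.
For Firm B: with q = P(Aggressive), equating Expand's and Cut's payoffs gives −5q + 5 = 4q + 1 ⇒ q = 4/9.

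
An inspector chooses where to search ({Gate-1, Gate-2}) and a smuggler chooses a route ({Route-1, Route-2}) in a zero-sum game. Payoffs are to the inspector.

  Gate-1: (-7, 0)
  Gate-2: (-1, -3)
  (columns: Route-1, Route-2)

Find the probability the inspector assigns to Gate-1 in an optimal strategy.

2/9

Row minima: Gate-1 → -7, Gate-2 → -3; maximin = -3.
Column maxima: Route-1 → -1, Route-2 → 0; minimax = -1.
-3 ≠ -1, so there is no saddle point; optimal play is mixed.
Let the inspector play Gate-1 with probability p. Expected payoff against Route-1: (-7)p + (-1)(1−p) = −6p − 1; against Route-2: 0p + (-3)(1−p) = 3p − 3.
Setting these equal: −6p − 1 = 3p − 3 ⇒ −9p = -2 ⇒ p = 2/9, and the value is (-6)·(2/9) − 1 = -7/3.
For the smuggler: with q = P(Route-1), equating Gate-1's and Gate-2's payoffs gives −7q = 2q − 3 ⇒ q = 1/3.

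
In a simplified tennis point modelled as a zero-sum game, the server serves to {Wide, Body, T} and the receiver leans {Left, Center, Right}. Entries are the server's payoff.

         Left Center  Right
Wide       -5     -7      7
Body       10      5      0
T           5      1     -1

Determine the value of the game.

35/19

Row minima: Wide → -7, Body → 0, T → -1; maximin = 0.
Column maxima: Left → 10, Center → 5, Right → 7; minimax = 5.
0 ≠ 5, so there is no saddle point; optimal play is mixed.
T is strictly dominated by Body, so the server never plays it.
Left is strictly dominated by Center (it gives the server strictly more in every row), so the receiver never plays it.
On the remaining 2×2 (Wide, Body vs Center, Right):
Let the server play Wide with probability p. Expected payoff against Center: (-7)p + 5(1−p) = −12p + 5; against Right: 7p + 0(1−p) = 7p.
Setting these equal: −12p + 5 = 7p ⇒ −19p = -5 ⇒ p = 5/19, and the value is (-12)·(5/19) + 5 = 35/19.
For the receiver: with q = P(Center), equating Wide's and Body's payoffs gives −14q + 7 = 5q ⇒ q = 7/19.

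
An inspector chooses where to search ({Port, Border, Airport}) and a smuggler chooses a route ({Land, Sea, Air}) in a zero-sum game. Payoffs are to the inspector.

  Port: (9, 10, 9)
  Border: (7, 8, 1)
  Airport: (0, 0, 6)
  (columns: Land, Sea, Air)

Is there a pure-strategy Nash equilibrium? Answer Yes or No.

Yes

Row minima: Port → 9, Border → 1, Airport → 0; maximin = 9.
Column maxima: Land → 9, Sea → 10, Air → 9; minimax = 9.
maximin = minimax = 9, so a saddle point exists.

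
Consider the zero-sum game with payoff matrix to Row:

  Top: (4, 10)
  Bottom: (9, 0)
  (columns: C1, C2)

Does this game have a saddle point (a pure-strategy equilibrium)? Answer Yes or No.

Row minima: Top → 4, Bottom → 0; maximin = 4.
Column maxima: C1 → 9, C2 → 10; minimax = 9.
4 ≠ 9, so no pure-strategy equilibrium exists.

No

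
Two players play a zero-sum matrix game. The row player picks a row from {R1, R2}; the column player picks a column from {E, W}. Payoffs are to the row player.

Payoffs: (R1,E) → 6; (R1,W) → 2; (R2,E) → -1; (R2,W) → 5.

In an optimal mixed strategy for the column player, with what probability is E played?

3/10

Row minima: R1 → 2, R2 → -1; maximin = 2.
Column maxima: E → 6, W → 5; minimax = 5.
2 ≠ 5, so there is no saddle point; optimal play is mixed.
Let the row player play R1 with probability p. Expected payoff against E: 6p + (-1)(1−p) = 7p − 1; against W: 2p + 5(1−p) = −3p + 5.
Setting these equal: 7p − 1 = −3p + 5 ⇒ 10p = 6 ⇒ p = 3/5, and the value is (7)·(3/5) − 1 = 16/5.
For the column player: with q = P(E), equating R1's and R2's payoffs gives 4q + 2 = −6q + 5 ⇒ q = 3/10.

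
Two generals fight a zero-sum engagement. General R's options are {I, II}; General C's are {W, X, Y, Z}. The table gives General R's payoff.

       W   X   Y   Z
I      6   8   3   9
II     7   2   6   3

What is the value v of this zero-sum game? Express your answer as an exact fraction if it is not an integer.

14/3

Row minima: I → 3, II → 2; maximin = 3.
Column maxima: W → 7, X → 8, Y → 6, Z → 9; minimax = 6.
3 ≠ 6, so there is no saddle point; optimal play is mixed.
W is strictly dominated by Y (it gives General R strictly more in every row), so General C never plays it.
Z is strictly dominated by X (it gives General R strictly more in every row), so General C never plays it.
On the remaining 2×2 (I, II vs X, Y):
Let General R play I with probability p. Expected payoff against X: 8p + 2(1−p) = 6p + 2; against Y: 3p + 6(1−p) = −3p + 6.
Setting these equal: 6p + 2 = −3p + 6 ⇒ 9p = 4 ⇒ p = 4/9, and the value is (6)·(4/9) + 2 = 14/3.
For General C: with q = P(X), equating I's and II's payoffs gives 5q + 3 = −4q + 6 ⇒ q = 1/3.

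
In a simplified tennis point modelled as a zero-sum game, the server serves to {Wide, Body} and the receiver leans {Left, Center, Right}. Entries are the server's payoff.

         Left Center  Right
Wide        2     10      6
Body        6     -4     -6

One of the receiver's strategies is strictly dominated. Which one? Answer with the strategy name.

Center

Right holds the server's payoff strictly below Center in every row: 6 < 10, -6 < -4.
So Center is strictly dominated for the receiver.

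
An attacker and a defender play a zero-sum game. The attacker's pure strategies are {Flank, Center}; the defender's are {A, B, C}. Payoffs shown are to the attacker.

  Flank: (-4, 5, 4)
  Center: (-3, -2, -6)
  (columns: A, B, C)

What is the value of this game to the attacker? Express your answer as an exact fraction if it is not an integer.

Row minima: Flank → -4, Center → -6; maximin = -4.
Column maxima: A → -3, B → 5, C → 4; minimax = -3.
-4 ≠ -3, so there is no saddle point; optimal play is mixed.
B is strictly dominated by A (it gives the attacker strictly more in every row), so the defender never plays it.
On the remaining 2×2 (Flank, Center vs A, C):
Let the attacker play Flank with probability p. Expected payoff against A: (-4)p + (-3)(1−p) = −p − 3; against C: 4p + (-6)(1−p) = 10p − 6.
Setting these equal: −p − 3 = 10p − 6 ⇒ −11p = -3 ⇒ p = 3/11, and the value is (-1)·(3/11) − 3 = -36/11.
For the defender: with q = P(A), equating Flank's and Center's payoffs gives −8q + 4 = 3q − 6 ⇒ q = 10/11.

-36/11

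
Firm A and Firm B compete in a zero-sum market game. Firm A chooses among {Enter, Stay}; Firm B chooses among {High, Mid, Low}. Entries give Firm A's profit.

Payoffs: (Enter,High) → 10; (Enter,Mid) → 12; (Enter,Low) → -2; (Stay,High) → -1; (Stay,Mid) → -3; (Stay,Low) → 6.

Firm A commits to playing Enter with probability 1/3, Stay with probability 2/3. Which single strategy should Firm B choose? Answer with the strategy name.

If Firm B plays High, Firm A's expected payoff is (1/3)·10 + (2/3)·(-1) = 8/3.
If Firm B plays Mid, Firm A's expected payoff is (1/3)·12 + (2/3)·(-3) = 2.
If Firm B plays Low, Firm A's expected payoff is (1/3)·(-2) + (2/3)·6 = 10/3.
Firm B minimizes Firm A's payoff; the smallest is 2, so the best response is Mid.

Mid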